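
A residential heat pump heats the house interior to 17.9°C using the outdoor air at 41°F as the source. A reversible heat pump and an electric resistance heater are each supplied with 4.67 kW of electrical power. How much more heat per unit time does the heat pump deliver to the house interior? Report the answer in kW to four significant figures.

In absolute terms T_C = 278.15 K and T_H = 291.05 K, so ΔT = 12.90 K.
COP_Carnot = T_H/ΔT = 291.05/12.90 = 22.56.
The heat pump delivers Q̇_H = COP × Ẇ = 105.4 kW; the resistance heater delivers Ẇ = 4.670 kW.
Extra = (COP − 1)·Ẇ = 100.7 kW.

100.7 kW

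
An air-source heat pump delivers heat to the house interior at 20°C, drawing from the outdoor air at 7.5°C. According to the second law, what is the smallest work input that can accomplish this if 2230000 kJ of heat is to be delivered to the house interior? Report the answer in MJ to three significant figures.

In absolute terms T_C = 280.65 K and T_H = 293.15 K, so ΔT = 12.50 K.
The reversible limit is COP_HP = T_H/ΔT = 23.45, so W_min = Q_H/COP = Q_H·ΔT/T_H.
W_min = 2230000 × 12.50/293.15 = 95090 kJ = 95.09 MJ.

95.1 MJ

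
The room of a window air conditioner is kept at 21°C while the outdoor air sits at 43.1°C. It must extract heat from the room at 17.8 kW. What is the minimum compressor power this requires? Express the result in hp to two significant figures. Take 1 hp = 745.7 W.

1.8 hp

In absolute terms T_C = 294.15 K and T_H = 316.25 K, so ΔT = 22.10 K.
COP_Carnot = T_C/ΔT = 294.15/22.10 = 13.31.
Ẇ_min = Q̇/COP_Carnot = 17.80/13.31 = 1.337 kW = 1.793 hp.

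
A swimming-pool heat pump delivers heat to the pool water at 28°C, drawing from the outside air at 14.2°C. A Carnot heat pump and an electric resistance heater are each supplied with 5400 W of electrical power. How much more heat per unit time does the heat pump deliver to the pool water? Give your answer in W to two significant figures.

In absolute terms T_C = 287.35 K and T_H = 301.15 K, so ΔT = 13.80 K.
COP_Carnot = T_H/ΔT = 301.15/13.80 = 21.82.
The heat pump delivers Q̇_H = COP × Ẇ = 117800 W; the resistance heater delivers Ẇ = 5400 W.
Extra = (COP − 1)·Ẇ = 112400 W.

110000 W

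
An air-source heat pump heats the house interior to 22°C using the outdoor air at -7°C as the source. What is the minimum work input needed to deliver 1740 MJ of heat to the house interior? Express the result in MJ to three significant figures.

In absolute terms T_C = 266.15 K and T_H = 295.15 K, so ΔT = 29.00 K.
The reversible limit is COP_HP = T_H/ΔT = 10.18, so W_min = Q_H/COP = Q_H·ΔT/T_H.
W_min = 1740 × 29.00/295.15 = 171.0 MJ.

171 MJ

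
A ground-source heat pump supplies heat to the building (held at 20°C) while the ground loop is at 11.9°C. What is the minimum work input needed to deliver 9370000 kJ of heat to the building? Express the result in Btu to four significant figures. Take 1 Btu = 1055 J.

In absolute terms T_C = 285.05 K and T_H = 293.15 K, so ΔT = 8.100 K.
The reversible limit is COP_HP = T_H/ΔT = 36.19, so W_min = Q_H/COP = Q_H·ΔT/T_H.
W_min = 9370000 × 8.100/293.15 = 258900 kJ = 245400 Btu.

245400 Btu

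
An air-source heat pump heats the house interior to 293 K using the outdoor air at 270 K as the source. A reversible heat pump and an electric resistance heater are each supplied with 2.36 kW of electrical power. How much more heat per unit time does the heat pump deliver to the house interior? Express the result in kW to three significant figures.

27.7 kW

The reservoir spacing is ΔT = 293 − 270 = 23.00 K.
COP_Carnot = T_H/ΔT = 293.00/23.00 = 12.74.
The heat pump delivers Q̇_H = COP × Ẇ = 30.06 kW; the resistance heater delivers Ẇ = 2.360 kW.
Extra = (COP − 1)·Ẇ = 27.70 kW.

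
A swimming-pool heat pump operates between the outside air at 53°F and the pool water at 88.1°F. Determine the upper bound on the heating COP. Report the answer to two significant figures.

16

In absolute terms T_C = 284.82 K and T_H = 304.32 K, so ΔT = 19.50 K.
For a reversible cycle, COP_Carnot = T_H/ΔT = 304.32/19.50 = 15.61.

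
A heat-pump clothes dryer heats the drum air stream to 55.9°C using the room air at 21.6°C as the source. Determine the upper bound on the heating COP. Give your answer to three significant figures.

9.59

In absolute terms T_C = 294.75 K and T_H = 329.05 K, so ΔT = 34.30 K.
For a reversible cycle, COP_Carnot = T_H/ΔT = 329.05/34.30 = 9.593.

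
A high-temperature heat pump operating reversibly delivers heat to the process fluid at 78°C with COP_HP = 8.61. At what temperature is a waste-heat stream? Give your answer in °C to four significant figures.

37.22 °C

COP_HP = T_H/(T_H − T_C) gives T_H − T_C = T_H/COP.
With T_H = 351.15 K, T_C = 351.15 × (1 − 1/8.61) = 310.37 K.
Converting, 310.37 K = 37.22°C.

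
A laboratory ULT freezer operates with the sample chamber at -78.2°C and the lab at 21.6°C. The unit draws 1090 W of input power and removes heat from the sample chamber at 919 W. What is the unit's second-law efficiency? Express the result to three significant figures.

COP_actual = Q̇_C/Ẇ = 919.0/1090 = 0.8431.
In absolute terms T_C = 194.95 K and T_H = 294.75 K, so ΔT = 99.80 K.
COP_Carnot = T_C/ΔT = 194.95/99.80 = 1.953.
η_II = COP_actual/COP_Carnot = 0.8431/1.953 = 0.4316.

0.432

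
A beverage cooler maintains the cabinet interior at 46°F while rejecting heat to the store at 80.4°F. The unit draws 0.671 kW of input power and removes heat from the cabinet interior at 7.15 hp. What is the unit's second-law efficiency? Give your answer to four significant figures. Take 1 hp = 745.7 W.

0.5406

Converting, Q̇_C = 7.150 hp = 5.332 kW, so COP_actual = Q̇_C/Ẇ = 5.332/0.6710 = 7.946.
In absolute terms T_C = 280.93 K and T_H = 300.04 K, so ΔT = 19.11 K.
COP_Carnot = T_C/ΔT = 280.93/19.11 = 14.70.
η_II = COP_actual/COP_Carnot = 7.946/14.70 = 0.5406.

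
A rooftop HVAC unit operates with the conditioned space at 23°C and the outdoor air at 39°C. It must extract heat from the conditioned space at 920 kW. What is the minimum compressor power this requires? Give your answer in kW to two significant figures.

In absolute terms T_C = 296.15 K and T_H = 312.15 K, so ΔT = 16.00 K.
COP_Carnot = T_C/ΔT = 296.15/16.00 = 18.51.
Ẇ_min = Q̇/COP_Carnot = 920.0/18.51 = 49.70 kW.

50 kW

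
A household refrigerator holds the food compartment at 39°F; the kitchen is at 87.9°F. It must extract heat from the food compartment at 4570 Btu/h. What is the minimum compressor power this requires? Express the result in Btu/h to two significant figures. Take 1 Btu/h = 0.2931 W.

450 Btu/h

In absolute terms T_C = 277.04 K and T_H = 304.21 K, so ΔT = 27.17 K.
COP_Carnot = T_C/ΔT = 277.04/27.17 = 10.20.
Ẇ_min = Q̇/COP_Carnot = 4570/10.20 = 448.1 Btu/h.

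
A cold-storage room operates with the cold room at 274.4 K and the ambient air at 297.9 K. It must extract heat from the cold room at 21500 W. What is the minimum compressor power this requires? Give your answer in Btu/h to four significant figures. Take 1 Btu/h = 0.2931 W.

6282 Btu/h

The reservoir spacing is ΔT = 297.9 − 274.4 = 23.50 K.
COP_Carnot = T_C/ΔT = 274.40/23.50 = 11.68.
Ẇ_min = Q̇/COP_Carnot = 21500/11.68 = 1841 W = 6282 Btu/h.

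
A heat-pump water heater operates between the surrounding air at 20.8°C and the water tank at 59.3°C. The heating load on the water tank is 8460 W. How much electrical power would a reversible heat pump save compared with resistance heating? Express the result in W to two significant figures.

7500 W

In absolute terms T_C = 293.95 K and T_H = 332.45 K, so ΔT = 38.50 K.
COP_Carnot = T_H/ΔT = 332.45/38.50 = 8.635.
Resistance heating needs Ẇ_res = Q̇_H = 8460 W; the reversible heat pump needs only Ẇ_hp = Q̇_H/COP = 979.7 W.
Saving = 8460 − 979.7 = 7480 W.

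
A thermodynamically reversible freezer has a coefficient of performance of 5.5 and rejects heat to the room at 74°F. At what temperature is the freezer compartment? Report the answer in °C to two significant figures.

-22 °C

For a Carnot refrigerator COP_R = T_C/(T_H − T_C), so T_C = COP·T_H/(1 + COP).
With T_H = 296.48 K, T_C = 5.5 × 296.48/6.500 = 250.87 K.
Converting, 250.87 K = -22.28°C.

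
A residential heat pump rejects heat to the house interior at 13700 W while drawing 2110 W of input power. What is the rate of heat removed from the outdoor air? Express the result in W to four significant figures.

For a cyclic device the first law requires Q̇_H = Q̇_C + Ẇ.
Q̇_C = Q̇_H − Ẇ = 11590 W.

11590 W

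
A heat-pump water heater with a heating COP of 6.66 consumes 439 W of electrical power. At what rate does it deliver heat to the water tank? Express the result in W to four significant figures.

Q̇_H = COP_HP × Ẇ = 6.66 × 439.0 = 2924 W.

2924 W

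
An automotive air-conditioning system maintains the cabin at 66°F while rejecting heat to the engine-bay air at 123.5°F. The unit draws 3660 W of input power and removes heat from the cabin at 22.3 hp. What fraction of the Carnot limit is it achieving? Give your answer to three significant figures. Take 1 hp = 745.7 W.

Converting, Q̇_C = 22.30 hp = 16630 W, so COP_actual = Q̇_C/Ẇ = 16630/3660 = 4.543.
In absolute terms T_C = 292.04 K and T_H = 323.98 K, so ΔT = 31.94 K.
COP_Carnot = T_C/ΔT = 292.04/31.94 = 9.142.
η_II = COP_actual/COP_Carnot = 4.543/9.142 = 0.4970.

0.497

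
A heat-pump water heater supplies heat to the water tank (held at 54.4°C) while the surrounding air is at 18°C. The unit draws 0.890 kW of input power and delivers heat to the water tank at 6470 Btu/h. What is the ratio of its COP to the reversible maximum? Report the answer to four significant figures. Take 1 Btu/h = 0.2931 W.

Converting, Q̇_H = 6470 Btu/h = 1.896 kW, so COP_actual = Q̇_H/Ẇ = 1.896/0.8900 = 2.131.
In absolute terms T_C = 291.15 K and T_H = 327.55 K, so ΔT = 36.40 K.
COP_Carnot = T_H/ΔT = 327.55/36.40 = 8.999.
η_II = COP_actual/COP_Carnot = 2.131/8.999 = 0.2368.

0.2368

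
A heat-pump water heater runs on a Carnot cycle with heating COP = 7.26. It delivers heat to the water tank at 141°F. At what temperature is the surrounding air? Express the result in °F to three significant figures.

COP_HP = T_H/(T_H − T_C) gives T_H − T_C = T_H/COP.
With T_H = 333.71 K, T_C = 333.71 × (1 − 1/7.26) = 287.74 K.
Converting, 287.74 K = 58.26°F.

58.3 °F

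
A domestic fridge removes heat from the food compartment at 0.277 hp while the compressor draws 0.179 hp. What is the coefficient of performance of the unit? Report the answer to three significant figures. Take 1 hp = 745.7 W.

1.55

The first law gives Q̇_H = Q̇_C + Ẇ, so the three rates are Q̇_C = 0.2770, Q̇_H = 0.4560, Ẇ = 0.1790 hp.
COP_R = Q̇_C/Ẇ = 0.2770/0.1790 = 1.547.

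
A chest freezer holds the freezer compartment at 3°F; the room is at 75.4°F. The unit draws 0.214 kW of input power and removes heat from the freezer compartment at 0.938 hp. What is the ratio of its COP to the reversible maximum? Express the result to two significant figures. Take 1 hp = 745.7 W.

0.51

Converting, Q̇_C = 0.9380 hp = 0.6995 kW, so COP_actual = Q̇_C/Ẇ = 0.6995/0.2140 = 3.269.
In absolute terms T_C = 257.04 K and T_H = 297.26 K, so ΔT = 40.22 K.
COP_Carnot = T_C/ΔT = 257.04/40.22 = 6.390.
η_II = COP_actual/COP_Carnot = 3.269/6.390 = 0.5115.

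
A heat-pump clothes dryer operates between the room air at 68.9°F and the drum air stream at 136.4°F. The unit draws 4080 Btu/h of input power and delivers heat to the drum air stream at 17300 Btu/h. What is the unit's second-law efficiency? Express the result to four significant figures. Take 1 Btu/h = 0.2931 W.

0.4802

COP_actual = Q̇_H/Ẇ = 17300/4080 = 4.240.
In absolute terms T_C = 293.65 K and T_H = 331.15 K, so ΔT = 37.50 K.
COP_Carnot = T_H/ΔT = 331.15/37.50 = 8.831.
η_II = COP_actual/COP_Carnot = 4.240/8.831 = 0.4802.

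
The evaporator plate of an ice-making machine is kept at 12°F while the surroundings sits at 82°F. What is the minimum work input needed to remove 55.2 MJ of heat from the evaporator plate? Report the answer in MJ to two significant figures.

8.2 MJ

In absolute terms T_C = 262.04 K and T_H = 300.93 K, so ΔT = 38.89 K.
The reversible limit is COP_R = T_C/ΔT = 6.738, so W_min = Q_C/COP = Q_C·ΔT/T_C.
W_min = 55.20 × 38.89/262.04 = 8.192 MJ.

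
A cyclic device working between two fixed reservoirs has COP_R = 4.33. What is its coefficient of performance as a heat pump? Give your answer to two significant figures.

5.3

The first law on one cycle gives Q_H = Q_C + W, so Q_H/W = Q_C/W + 1.
COP_HP = COP_R + 1 = 4.33 + 1 = 5.33.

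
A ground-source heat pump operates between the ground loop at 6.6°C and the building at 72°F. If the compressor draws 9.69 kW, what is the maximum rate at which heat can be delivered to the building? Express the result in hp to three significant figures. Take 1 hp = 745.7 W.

In absolute terms T_C = 279.75 K and T_H = 295.37 K, so ΔT = 15.62 K.
COP_Carnot = T_H/ΔT = 295.37/15.62 = 18.91.
Q̇_max = COP_Carnot × Ẇ = 18.91 × 9.690 kW = 183.2 kW = 245.7 hp.

246 hp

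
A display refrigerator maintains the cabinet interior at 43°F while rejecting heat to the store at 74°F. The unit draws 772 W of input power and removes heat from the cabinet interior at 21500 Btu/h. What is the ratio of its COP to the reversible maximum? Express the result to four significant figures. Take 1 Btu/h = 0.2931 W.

Converting, Q̇_C = 21500 Btu/h = 6302 W, so COP_actual = Q̇_C/Ẇ = 6302/772.0 = 8.163.
In absolute terms T_C = 279.26 K and T_H = 296.48 K, so ΔT = 17.22 K.
COP_Carnot = T_C/ΔT = 279.26/17.22 = 16.22.
η_II = COP_actual/COP_Carnot = 8.163/16.22 = 0.5034.

0.5034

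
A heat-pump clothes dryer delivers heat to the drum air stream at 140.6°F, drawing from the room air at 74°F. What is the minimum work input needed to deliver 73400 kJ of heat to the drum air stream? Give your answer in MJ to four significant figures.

In absolute terms T_C = 296.48 K and T_H = 333.48 K, so ΔT = 37.00 K.
The reversible limit is COP_HP = T_H/ΔT = 9.013, so W_min = Q_H/COP = Q_H·ΔT/T_H.
W_min = 73400 × 37.00/333.48 = 8144 kJ = 8.144 MJ.

8.144 MJ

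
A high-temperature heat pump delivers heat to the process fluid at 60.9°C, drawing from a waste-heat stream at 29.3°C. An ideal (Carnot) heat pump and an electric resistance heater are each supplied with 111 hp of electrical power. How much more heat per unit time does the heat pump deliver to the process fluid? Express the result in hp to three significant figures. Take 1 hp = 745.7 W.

1060 hp

In absolute terms T_C = 302.45 K and T_H = 334.05 K, so ΔT = 31.60 K.
COP_Carnot = T_H/ΔT = 334.05/31.60 = 10.57.
The heat pump delivers Q̇_H = COP × Ẇ = 1173 hp; the resistance heater delivers Ẇ = 111.0 hp.
Extra = (COP − 1)·Ẇ = 1062 hp.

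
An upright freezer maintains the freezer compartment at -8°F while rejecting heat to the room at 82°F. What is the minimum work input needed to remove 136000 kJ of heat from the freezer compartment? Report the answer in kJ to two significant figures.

27000 kJ

In absolute terms T_C = 250.93 K and T_H = 300.93 K, so ΔT = 50.00 K.
The reversible limit is COP_R = T_C/ΔT = 5.019, so W_min = Q_C/COP = Q_C·ΔT/T_C.
W_min = 136000 × 50.00/250.93 = 27100 kJ.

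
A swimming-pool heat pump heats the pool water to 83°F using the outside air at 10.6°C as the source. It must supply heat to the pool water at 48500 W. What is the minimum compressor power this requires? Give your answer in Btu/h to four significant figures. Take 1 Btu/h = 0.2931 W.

9733 Btu/h

In absolute terms T_C = 283.75 K and T_H = 301.48 K, so ΔT = 17.73 K.
COP_Carnot = T_H/ΔT = 301.48/17.73 = 17.00.
Ẇ_min = Q̇/COP_Carnot = 48500/17.00 = 2853 W = 9733 Btu/h.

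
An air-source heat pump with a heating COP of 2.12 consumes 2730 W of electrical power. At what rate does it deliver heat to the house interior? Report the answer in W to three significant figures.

5790 W

Q̇_H = COP_HP × Ẇ = 2.12 × 2730 = 5788 W.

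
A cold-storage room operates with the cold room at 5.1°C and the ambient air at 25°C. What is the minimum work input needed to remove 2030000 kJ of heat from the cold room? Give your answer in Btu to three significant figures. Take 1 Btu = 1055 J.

138000 Btu

In absolute terms T_C = 278.25 K and T_H = 298.15 K, so ΔT = 19.90 K.
The reversible limit is COP_R = T_C/ΔT = 13.98, so W_min = Q_C/COP = Q_C·ΔT/T_C.
W_min = 2030000 × 19.90/278.25 = 145200 kJ = 137600 Btu.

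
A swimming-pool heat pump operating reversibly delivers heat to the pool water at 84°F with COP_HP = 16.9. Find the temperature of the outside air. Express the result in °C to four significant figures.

11.02 °C

COP_HP = T_H/(T_H − T_C) gives T_H − T_C = T_H/COP.
With T_H = 302.04 K, T_C = 302.04 × (1 − 1/16.9) = 284.17 K.
Converting, 284.17 K = 11.02°C.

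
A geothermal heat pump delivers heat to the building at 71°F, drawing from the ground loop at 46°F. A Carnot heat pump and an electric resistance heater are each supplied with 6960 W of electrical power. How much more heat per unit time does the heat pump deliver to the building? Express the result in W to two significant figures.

In absolute terms T_C = 280.93 K and T_H = 294.82 K, so ΔT = 13.89 K.
COP_Carnot = T_H/ΔT = 294.82/13.89 = 21.23.
The heat pump delivers Q̇_H = COP × Ẇ = 147700 W; the resistance heater delivers Ẇ = 6960 W.
Extra = (COP − 1)·Ẇ = 140800 W.

140000 W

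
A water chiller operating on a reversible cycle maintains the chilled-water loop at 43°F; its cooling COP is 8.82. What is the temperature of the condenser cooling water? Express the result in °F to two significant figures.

COP_R = T_C/(T_H − T_C) gives T_H − T_C = T_C/COP.
With T_C = 279.26 K, T_H = 279.26 × (1 + 1/8.82) = 310.92 K.
Converting, 310.92 K = 99.99°F.

100 °F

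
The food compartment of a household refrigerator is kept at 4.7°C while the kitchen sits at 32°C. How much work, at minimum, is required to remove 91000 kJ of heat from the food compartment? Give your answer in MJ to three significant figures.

8.94 MJ

In absolute terms T_C = 277.85 K and T_H = 305.15 K, so ΔT = 27.30 K.
The reversible limit is COP_R = T_C/ΔT = 10.18, so W_min = Q_C/COP = Q_C·ΔT/T_C.
W_min = 91000 × 27.30/277.85 = 8941 kJ = 8.941 MJ.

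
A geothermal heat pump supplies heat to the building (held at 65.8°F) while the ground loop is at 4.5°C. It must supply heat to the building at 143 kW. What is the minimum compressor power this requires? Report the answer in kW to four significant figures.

In absolute terms T_C = 277.65 K and T_H = 291.93 K, so ΔT = 14.28 K.
COP_Carnot = T_H/ΔT = 291.93/14.28 = 20.45.
Ẇ_min = Q̇/COP_Carnot = 143.0/20.45 = 6.994 kW.

6.994 kW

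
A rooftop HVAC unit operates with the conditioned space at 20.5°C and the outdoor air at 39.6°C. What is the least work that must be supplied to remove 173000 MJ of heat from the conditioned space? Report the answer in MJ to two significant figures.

In absolute terms T_C = 293.65 K and T_H = 312.75 K, so ΔT = 19.10 K.
The reversible limit is COP_R = T_C/ΔT = 15.37, so W_min = Q_C/COP = Q_C·ΔT/T_C.
W_min = 173000 × 19.10/293.65 = 11250 MJ.

11000 MJ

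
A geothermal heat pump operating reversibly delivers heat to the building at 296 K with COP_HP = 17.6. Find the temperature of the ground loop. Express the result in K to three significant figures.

279 K

COP_HP = T_H/(T_H − T_C) gives T_H − T_C = T_H/COP.
With T_H = 296.00 K, T_C = 296.00 × (1 − 1/17.6) = 279.18 K.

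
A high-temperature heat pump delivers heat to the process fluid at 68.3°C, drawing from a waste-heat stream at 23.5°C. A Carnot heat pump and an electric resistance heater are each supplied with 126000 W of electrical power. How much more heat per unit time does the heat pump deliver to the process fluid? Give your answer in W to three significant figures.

834000 W

In absolute terms T_C = 296.65 K and T_H = 341.45 K, so ΔT = 44.80 K.
COP_Carnot = T_H/ΔT = 341.45/44.80 = 7.622.
The heat pump delivers Q̇_H = COP × Ẇ = 960300 W; the resistance heater delivers Ẇ = 126000 W.
Extra = (COP − 1)·Ẇ = 834300 W.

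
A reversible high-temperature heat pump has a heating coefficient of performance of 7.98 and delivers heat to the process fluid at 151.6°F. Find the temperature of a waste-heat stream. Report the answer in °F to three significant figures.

75.0 °F

COP_HP = T_H/(T_H − T_C) gives T_H − T_C = T_H/COP.
With T_H = 339.59 K, T_C = 339.59 × (1 − 1/7.98) = 297.04 K.
Converting, 297.04 K = 75.00°F.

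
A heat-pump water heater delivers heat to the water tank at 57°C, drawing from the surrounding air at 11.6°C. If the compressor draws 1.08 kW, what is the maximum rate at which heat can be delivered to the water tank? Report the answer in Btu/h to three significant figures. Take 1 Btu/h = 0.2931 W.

In absolute terms T_C = 284.75 K and T_H = 330.15 K, so ΔT = 45.40 K.
COP_Carnot = T_H/ΔT = 330.15/45.40 = 7.272.
Q̇_max = COP_Carnot × Ẇ = 7.272 × 1.080 kW = 7.854 kW = 26800 Btu/h.

26800 Btu/h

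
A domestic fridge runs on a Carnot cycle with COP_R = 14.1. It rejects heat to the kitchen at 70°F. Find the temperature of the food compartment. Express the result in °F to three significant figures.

34.9 °F

For a Carnot refrigerator COP_R = T_C/(T_H − T_C), so T_C = COP·T_H/(1 + COP).
With T_H = 294.26 K, T_C = 14.1 × 294.26/15.10 = 274.77 K.
Converting, 274.77 K = 34.92°F.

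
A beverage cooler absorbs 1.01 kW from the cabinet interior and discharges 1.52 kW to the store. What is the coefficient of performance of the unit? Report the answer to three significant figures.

The first law gives Q̇_H = Q̇_C + Ẇ, so the three rates are Q̇_C = 1.010, Q̇_H = 1.520, Ẇ = 0.5100 kW.
COP_R = Q̇_C/Ẇ = 1.010/0.5100 = 1.980.

1.98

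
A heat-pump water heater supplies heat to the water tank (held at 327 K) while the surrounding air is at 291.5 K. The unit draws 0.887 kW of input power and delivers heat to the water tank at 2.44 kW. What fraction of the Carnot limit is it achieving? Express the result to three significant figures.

0.299

COP_actual = Q̇_H/Ẇ = 2.440/0.8870 = 2.751.
The reservoir spacing is ΔT = 327 − 291.5 = 35.50 K.
COP_Carnot = T_H/ΔT = 327.00/35.50 = 9.211.
η_II = COP_actual/COP_Carnot = 2.751/9.211 = 0.2986.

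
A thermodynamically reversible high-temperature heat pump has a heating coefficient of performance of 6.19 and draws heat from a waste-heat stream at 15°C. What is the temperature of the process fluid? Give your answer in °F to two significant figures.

160 °F

COP_HP = T_H/(T_H − T_C) rearranges to T_H = COP·T_C/(COP − 1).
With T_C = 288.15 K, T_H = 6.19 × 288.15/5.190 = 343.67 K.
Converting, 343.67 K = 158.94°F.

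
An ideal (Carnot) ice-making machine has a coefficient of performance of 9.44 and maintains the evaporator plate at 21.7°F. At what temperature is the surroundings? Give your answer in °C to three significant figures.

COP_R = T_C/(T_H − T_C) gives T_H − T_C = T_C/COP.
With T_C = 267.43 K, T_H = 267.43 × (1 + 1/9.44) = 295.76 K.
Converting, 295.76 K = 22.61°C.

22.6 °C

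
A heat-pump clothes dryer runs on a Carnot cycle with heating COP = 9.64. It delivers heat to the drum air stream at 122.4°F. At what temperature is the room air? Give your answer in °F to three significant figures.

COP_HP = T_H/(T_H − T_C) gives T_H − T_C = T_H/COP.
With T_H = 323.37 K, T_C = 323.37 × (1 − 1/9.64) = 289.83 K.
Converting, 289.83 K = 62.02°F.

62.0 °F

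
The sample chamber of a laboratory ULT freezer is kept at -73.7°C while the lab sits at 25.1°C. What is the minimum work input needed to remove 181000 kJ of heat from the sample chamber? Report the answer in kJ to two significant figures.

In absolute terms T_C = 199.45 K and T_H = 298.25 K, so ΔT = 98.80 K.
The reversible limit is COP_R = T_C/ΔT = 2.019, so W_min = Q_C/COP = Q_C·ΔT/T_C.
W_min = 181000 × 98.80/199.45 = 89660 kJ.

90000 kJ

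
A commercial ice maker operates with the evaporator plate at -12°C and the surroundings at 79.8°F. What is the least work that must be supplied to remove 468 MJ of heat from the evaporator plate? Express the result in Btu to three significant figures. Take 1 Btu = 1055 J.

In absolute terms T_C = 261.15 K and T_H = 299.71 K, so ΔT = 38.56 K.
The reversible limit is COP_R = T_C/ΔT = 6.773, so W_min = Q_C/COP = Q_C·ΔT/T_C.
W_min = 468.0 × 38.56/261.15 = 69.09 MJ = 65490 Btu.

65500 Btu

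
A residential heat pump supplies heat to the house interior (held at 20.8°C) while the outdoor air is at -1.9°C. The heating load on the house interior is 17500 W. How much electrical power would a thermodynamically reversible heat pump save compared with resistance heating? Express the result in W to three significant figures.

16100 W

In absolute terms T_C = 271.25 K and T_H = 293.95 K, so ΔT = 22.70 K.
COP_Carnot = T_H/ΔT = 293.95/22.70 = 12.95.
Resistance heating needs Ẇ_res = Q̇_H = 17500 W; the reversible heat pump needs only Ẇ_hp = Q̇_H/COP = 1351 W.
Saving = 17500 − 1351 = 16150 W.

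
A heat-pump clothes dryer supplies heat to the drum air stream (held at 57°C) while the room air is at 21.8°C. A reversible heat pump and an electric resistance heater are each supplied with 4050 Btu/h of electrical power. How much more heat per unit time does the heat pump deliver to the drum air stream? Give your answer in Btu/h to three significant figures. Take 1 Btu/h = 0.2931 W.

In absolute terms T_C = 294.95 K and T_H = 330.15 K, so ΔT = 35.20 K.
COP_Carnot = T_H/ΔT = 330.15/35.20 = 9.379.
The heat pump delivers Q̇_H = COP × Ẇ = 37990 Btu/h; the resistance heater delivers Ẇ = 4050 Btu/h.
Extra = (COP − 1)·Ẇ = 33940 Btu/h.

33900 Btu/h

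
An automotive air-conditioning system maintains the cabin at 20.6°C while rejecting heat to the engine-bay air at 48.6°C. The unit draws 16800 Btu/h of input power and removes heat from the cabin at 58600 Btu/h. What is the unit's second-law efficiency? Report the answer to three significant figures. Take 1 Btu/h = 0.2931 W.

COP_actual = Q̇_C/Ẇ = 58600/16800 = 3.488.
In absolute terms T_C = 293.75 K and T_H = 321.75 K, so ΔT = 28.00 K.
COP_Carnot = T_C/ΔT = 293.75/28.00 = 10.49.
η_II = COP_actual/COP_Carnot = 3.488/10.49 = 0.3325.

0.332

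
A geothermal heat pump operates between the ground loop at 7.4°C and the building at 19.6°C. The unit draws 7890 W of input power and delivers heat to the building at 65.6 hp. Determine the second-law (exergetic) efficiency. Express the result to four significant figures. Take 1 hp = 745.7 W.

0.2584

Converting, Q̇_H = 65.60 hp = 48920 W, so COP_actual = Q̇_H/Ẇ = 48920/7890 = 6.200.
In absolute terms T_C = 280.55 K and T_H = 292.75 K, so ΔT = 12.20 K.
COP_Carnot = T_H/ΔT = 292.75/12.20 = 24.00.
η_II = COP_actual/COP_Carnot = 6.200/24.00 = 0.2584.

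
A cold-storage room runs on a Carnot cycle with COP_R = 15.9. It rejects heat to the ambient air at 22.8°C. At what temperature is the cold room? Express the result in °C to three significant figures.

For a Carnot refrigerator COP_R = T_C/(T_H − T_C), so T_C = COP·T_H/(1 + COP).
With T_H = 295.95 K, T_C = 15.9 × 295.95/16.90 = 278.44 K.
Converting, 278.44 K = 5.29°C.

5.29 °C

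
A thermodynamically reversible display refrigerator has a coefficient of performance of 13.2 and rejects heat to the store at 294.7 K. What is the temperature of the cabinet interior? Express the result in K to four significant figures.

For a Carnot refrigerator COP_R = T_C/(T_H − T_C), so T_C = COP·T_H/(1 + COP).
With T_H = 294.70 K, T_C = 13.2 × 294.70/14.20 = 273.95 K.

273.9 K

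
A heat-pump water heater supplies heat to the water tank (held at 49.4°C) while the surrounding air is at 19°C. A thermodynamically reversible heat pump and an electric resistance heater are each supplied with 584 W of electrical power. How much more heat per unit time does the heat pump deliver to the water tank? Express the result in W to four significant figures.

5612 W

In absolute terms T_C = 292.15 K and T_H = 322.55 K, so ΔT = 30.40 K.
COP_Carnot = T_H/ΔT = 322.55/30.40 = 10.61.
The heat pump delivers Q̇_H = COP × Ẇ = 6196 W; the resistance heater delivers Ẇ = 584.0 W.
Extra = (COP − 1)·Ẇ = 5612 W.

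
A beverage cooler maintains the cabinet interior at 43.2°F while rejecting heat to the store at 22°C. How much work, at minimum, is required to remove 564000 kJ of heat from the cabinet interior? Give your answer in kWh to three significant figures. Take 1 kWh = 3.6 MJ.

In absolute terms T_C = 279.37 K and T_H = 295.15 K, so ΔT = 15.78 K.
The reversible limit is COP_R = T_C/ΔT = 17.71, so W_min = Q_C/COP = Q_C·ΔT/T_C.
W_min = 564000 × 15.78/279.37 = 31850 kJ = 8.848 kWh.

8.85 kWh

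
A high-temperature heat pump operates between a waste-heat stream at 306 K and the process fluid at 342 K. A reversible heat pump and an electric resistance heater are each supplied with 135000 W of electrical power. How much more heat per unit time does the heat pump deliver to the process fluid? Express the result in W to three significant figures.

1150000 W

The reservoir spacing is ΔT = 342 − 306 = 36.00 K.
COP_Carnot = T_H/ΔT = 342.00/36.00 = 9.500.
The heat pump delivers Q̇_H = COP × Ẇ = 1283000 W; the resistance heater delivers Ẇ = 135000 W.
Extra = (COP − 1)·Ẇ = 1148000 W.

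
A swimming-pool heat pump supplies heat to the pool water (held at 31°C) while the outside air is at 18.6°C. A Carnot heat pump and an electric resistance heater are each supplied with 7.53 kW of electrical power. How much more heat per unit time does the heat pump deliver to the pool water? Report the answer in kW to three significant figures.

In absolute terms T_C = 291.75 K and T_H = 304.15 K, so ΔT = 12.40 K.
COP_Carnot = T_H/ΔT = 304.15/12.40 = 24.53.
The heat pump delivers Q̇_H = COP × Ẇ = 184.7 kW; the resistance heater delivers Ẇ = 7.530 kW.
Extra = (COP − 1)·Ẇ = 177.2 kW.

177 kW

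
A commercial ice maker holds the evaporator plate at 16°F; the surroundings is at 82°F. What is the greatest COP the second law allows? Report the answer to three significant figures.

In absolute terms T_C = 264.26 K and T_H = 300.93 K, so ΔT = 36.67 K.
For a reversible cycle, COP_Carnot = T_C/ΔT = 264.26/36.67 = 7.207.

7.21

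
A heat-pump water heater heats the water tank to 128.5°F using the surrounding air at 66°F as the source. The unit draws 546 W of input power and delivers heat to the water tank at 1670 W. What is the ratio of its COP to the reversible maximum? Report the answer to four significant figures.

0.3250

COP_actual = Q̇_H/Ẇ = 1670/546.0 = 3.059.
In absolute terms T_C = 292.04 K and T_H = 326.76 K, so ΔT = 34.72 K.
COP_Carnot = T_H/ΔT = 326.76/34.72 = 9.411.
η_II = COP_actual/COP_Carnot = 3.059/9.411 = 0.3250.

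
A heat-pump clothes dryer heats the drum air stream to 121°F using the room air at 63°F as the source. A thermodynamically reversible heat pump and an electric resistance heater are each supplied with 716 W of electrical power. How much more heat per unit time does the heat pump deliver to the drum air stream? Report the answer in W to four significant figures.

In absolute terms T_C = 290.37 K and T_H = 322.59 K, so ΔT = 32.22 K.
COP_Carnot = T_H/ΔT = 322.59/32.22 = 10.01.
The heat pump delivers Q̇_H = COP × Ẇ = 7168 W; the resistance heater delivers Ẇ = 716.0 W.
Extra = (COP − 1)·Ẇ = 6452 W.

6452 W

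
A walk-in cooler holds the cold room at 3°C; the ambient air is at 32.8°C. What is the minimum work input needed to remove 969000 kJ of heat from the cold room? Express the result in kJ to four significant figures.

104600 kJ

In absolute terms T_C = 276.15 K and T_H = 305.95 K, so ΔT = 29.80 K.
The reversible limit is COP_R = T_C/ΔT = 9.267, so W_min = Q_C/COP = Q_C·ΔT/T_C.
W_min = 969000 × 29.80/276.15 = 104600 kJ.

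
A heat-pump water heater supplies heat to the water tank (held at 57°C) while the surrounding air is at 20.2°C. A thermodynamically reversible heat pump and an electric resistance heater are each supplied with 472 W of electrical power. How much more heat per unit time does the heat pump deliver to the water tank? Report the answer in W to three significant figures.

In absolute terms T_C = 293.35 K and T_H = 330.15 K, so ΔT = 36.80 K.
COP_Carnot = T_H/ΔT = 330.15/36.80 = 8.971.
The heat pump delivers Q̇_H = COP × Ẇ = 4235 W; the resistance heater delivers Ẇ = 472.0 W.
Extra = (COP − 1)·Ẇ = 3763 W.

3760 W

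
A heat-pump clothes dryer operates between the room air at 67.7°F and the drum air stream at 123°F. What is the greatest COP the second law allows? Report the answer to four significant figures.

In absolute terms T_C = 292.98 K and T_H = 323.71 K, so ΔT = 30.72 K.
For a reversible cycle, COP_Carnot = T_H/ΔT = 323.71/30.72 = 10.54.

10.54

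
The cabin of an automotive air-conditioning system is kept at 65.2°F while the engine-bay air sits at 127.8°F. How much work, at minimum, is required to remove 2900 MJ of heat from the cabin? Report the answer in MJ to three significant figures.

In absolute terms T_C = 291.59 K and T_H = 326.37 K, so ΔT = 34.78 K.
The reversible limit is COP_R = T_C/ΔT = 8.385, so W_min = Q_C/COP = Q_C·ΔT/T_C.
W_min = 2900 × 34.78/291.59 = 345.9 MJ.

346 MJ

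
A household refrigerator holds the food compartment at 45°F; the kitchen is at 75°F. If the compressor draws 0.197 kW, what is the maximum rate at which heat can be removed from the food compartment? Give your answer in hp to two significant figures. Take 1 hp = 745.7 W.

In absolute terms T_C = 280.37 K and T_H = 297.04 K, so ΔT = 16.67 K.
COP_Carnot = T_C/ΔT = 280.37/16.67 = 16.82.
Q̇_max = COP_Carnot × Ẇ = 16.82 × 0.1970 kW = 3.314 kW = 4.444 hp.

4.4 hp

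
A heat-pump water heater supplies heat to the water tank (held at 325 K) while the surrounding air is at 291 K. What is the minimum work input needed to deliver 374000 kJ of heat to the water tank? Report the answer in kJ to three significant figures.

39100 kJ

The reservoir spacing is ΔT = 325 − 291 = 34.00 K.
The reversible limit is COP_HP = T_H/ΔT = 9.559, so W_min = Q_H/COP = Q_H·ΔT/T_H.
W_min = 374000 × 34.00/325.00 = 39130 kJ.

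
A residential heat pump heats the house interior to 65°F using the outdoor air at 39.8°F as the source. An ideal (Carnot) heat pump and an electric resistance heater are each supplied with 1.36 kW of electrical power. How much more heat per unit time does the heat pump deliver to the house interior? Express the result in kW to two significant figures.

27 kW

In absolute terms T_C = 277.48 K and T_H = 291.48 K, so ΔT = 14.00 K.
COP_Carnot = T_H/ΔT = 291.48/14.00 = 20.82.
The heat pump delivers Q̇_H = COP × Ẇ = 28.32 kW; the resistance heater delivers Ẇ = 1.360 kW.
Extra = (COP − 1)·Ẇ = 26.96 kW.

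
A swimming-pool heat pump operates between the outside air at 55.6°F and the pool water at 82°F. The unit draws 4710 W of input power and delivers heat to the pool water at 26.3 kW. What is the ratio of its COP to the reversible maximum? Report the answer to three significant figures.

Converting, Q̇_H = 26.30 kW = 26300 W, so COP_actual = Q̇_H/Ẇ = 26300/4710 = 5.584.
In absolute terms T_C = 286.26 K and T_H = 300.93 K, so ΔT = 14.67 K.
COP_Carnot = T_H/ΔT = 300.93/14.67 = 20.52.
η_II = COP_actual/COP_Carnot = 5.584/20.52 = 0.2721.

0.272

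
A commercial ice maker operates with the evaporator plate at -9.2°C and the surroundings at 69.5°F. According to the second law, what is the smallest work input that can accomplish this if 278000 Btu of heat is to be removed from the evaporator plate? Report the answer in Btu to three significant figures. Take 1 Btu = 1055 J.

31600 Btu

In absolute terms T_C = 263.95 K and T_H = 293.98 K, so ΔT = 30.03 K.
The reversible limit is COP_R = T_C/ΔT = 8.789, so W_min = Q_C/COP = Q_C·ΔT/T_C.
W_min = 278000 × 30.03/263.95 = 31630 Btu.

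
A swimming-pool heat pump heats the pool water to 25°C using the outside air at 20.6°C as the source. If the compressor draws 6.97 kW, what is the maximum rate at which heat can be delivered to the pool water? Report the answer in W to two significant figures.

In absolute terms T_C = 293.75 K and T_H = 298.15 K, so ΔT = 4.400 K.
COP_Carnot = T_H/ΔT = 298.15/4.400 = 67.76.
Q̇_max = COP_Carnot × Ẇ = 67.76 × 6.970 kW = 472.3 kW = 472300 W.

470000 W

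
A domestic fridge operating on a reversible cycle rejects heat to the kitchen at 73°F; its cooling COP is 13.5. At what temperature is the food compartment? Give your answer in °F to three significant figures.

36.3 °F

For a Carnot refrigerator COP_R = T_C/(T_H − T_C), so T_C = COP·T_H/(1 + COP).
With T_H = 295.93 K, T_C = 13.5 × 295.93/14.50 = 275.52 K.
Converting, 275.52 K = 36.26°F.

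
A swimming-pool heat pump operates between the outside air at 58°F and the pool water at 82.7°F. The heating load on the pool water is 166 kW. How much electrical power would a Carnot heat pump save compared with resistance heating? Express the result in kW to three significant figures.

In absolute terms T_C = 287.59 K and T_H = 301.32 K, so ΔT = 13.72 K.
COP_Carnot = T_H/ΔT = 301.32/13.72 = 21.96.
Resistance heating needs Ẇ_res = Q̇_H = 166.0 kW; the reversible heat pump needs only Ẇ_hp = Q̇_H/COP = 7.560 kW.
Saving = 166.0 − 7.560 = 158.4 kW.

158 kW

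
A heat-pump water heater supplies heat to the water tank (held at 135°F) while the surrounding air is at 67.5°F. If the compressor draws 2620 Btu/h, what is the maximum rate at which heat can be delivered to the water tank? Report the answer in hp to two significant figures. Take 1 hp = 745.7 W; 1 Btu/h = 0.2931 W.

9.1 hp

In absolute terms T_C = 292.87 K and T_H = 330.37 K, so ΔT = 37.50 K.
COP_Carnot = T_H/ΔT = 330.37/37.50 = 8.810.
Q̇_max = COP_Carnot × Ẇ = 8.810 × 2620 Btu/h = 23080 Btu/h = 9.072 hp.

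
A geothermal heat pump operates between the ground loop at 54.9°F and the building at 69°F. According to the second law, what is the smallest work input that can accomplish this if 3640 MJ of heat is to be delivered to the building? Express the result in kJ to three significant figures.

97100 kJ

In absolute terms T_C = 285.87 K and T_H = 293.71 K, so ΔT = 7.833 K.
The reversible limit is COP_HP = T_H/ΔT = 37.49, so W_min = Q_H/COP = Q_H·ΔT/T_H.
W_min = 3640 × 7.833/293.71 = 97.08 MJ = 97080 kJ.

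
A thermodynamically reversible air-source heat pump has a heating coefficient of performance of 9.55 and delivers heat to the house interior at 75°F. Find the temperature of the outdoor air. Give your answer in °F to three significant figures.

19.0 °F

COP_HP = T_H/(T_H − T_C) gives T_H − T_C = T_H/COP.
With T_H = 297.04 K, T_C = 297.04 × (1 − 1/9.55) = 265.94 K.
Converting, 265.94 K = 19.01°F.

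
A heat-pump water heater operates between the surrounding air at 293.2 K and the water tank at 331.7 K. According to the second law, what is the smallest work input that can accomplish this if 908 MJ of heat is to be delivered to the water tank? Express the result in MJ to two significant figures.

110 MJ

The reservoir spacing is ΔT = 331.7 − 293.2 = 38.50 K.
The reversible limit is COP_HP = T_H/ΔT = 8.616, so W_min = Q_H/COP = Q_H·ΔT/T_H.
W_min = 908.0 × 38.50/331.70 = 105.4 MJ.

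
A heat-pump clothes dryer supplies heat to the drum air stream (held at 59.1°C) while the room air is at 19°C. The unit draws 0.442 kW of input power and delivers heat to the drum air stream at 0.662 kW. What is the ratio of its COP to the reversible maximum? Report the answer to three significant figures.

0.181

COP_actual = Q̇_H/Ẇ = 0.6620/0.4420 = 1.498.
In absolute terms T_C = 292.15 K and T_H = 332.25 K, so ΔT = 40.10 K.
COP_Carnot = T_H/ΔT = 332.25/40.10 = 8.286.
η_II = COP_actual/COP_Carnot = 1.498/8.286 = 0.1808.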